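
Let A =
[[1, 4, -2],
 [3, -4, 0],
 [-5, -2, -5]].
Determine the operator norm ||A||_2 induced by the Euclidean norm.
||A||_2 ≈ 7.4566 (= sqrt(largest eigenvalue of A^T A))

||A||_2 = sigma_max(A) = sqrt(lambda_max(A^T A)). Form the symmetric matrix M = A^T A =
[[35, 2, 23],
 [2, 36, 2],
 [23, 2, 29]].
Its characteristic polynomial (trace, sum of principal 2x2 minors, determinant of M give the coefficients) is
  p(λ) = det(λ I - M) = λ^3 - 100λ^2 + 2782λ - 17424.
No integer candidate from the rational root theorem (±divisors of 17424) is a root, so the roots are irrational. The cubic discriminant is Δ = 629153376 > 0, so there are three distinct real roots. p(8) = -1056 and p(9) = 243 have opposite signs, so a root lies in (8, 9); Newton's method refines it to λ ≈ 8.8039. p(35) = 321 and p(36) = -216 have opposite signs, so a root lies in (35, 36); Newton's method refines it to λ ≈ 35.5948. p(55) = -539 and p(56) = 384 have opposite signs, so a root lies in (55, 56); Newton's method refines it to λ ≈ 55.6013. Check (Vieta): the three roots sum to 100, matching tr M = 100.
So the eigenvalues of A^T A are ≈ 8.8039, 35.5948, 55.6013 (all ≥ 0, as they must be for A^T A). The largest is λ_max ≈ 55.6013, hence ||A||_2 = sqrt(λ_max) ≈ 7.4566.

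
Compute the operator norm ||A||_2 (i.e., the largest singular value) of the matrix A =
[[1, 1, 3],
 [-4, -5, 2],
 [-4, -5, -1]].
||A||_2 ≈ 9.1676 (= sqrt(largest eigenvalue of A^T A))

||A||_2 = sigma_max(A) = sqrt(lambda_max(A^T A)). Form the symmetric matrix M = A^T A =
[[33, 41, -1],
 [41, 51, -2],
 [-1, -2, 14]].
Its characteristic polynomial (trace, sum of principal 2x2 minors, determinant of M give the coefficients) is
  p(λ) = det(λ I - M) = λ^3 - 98λ^2 + 1173λ - 9.
No integer candidate from the rational root theorem (±divisors of 9) is a root, so the roots are irrational. The cubic discriminant is Δ = 6743300697 > 0, so there are three distinct real roots. p(0) = -9 and p(1) = 1067 have opposite signs, so a root lies in (0, 1); Newton's method refines it to λ ≈ 0.0077. p(13) = 875 and p(14) = -51 have opposite signs, so a root lies in (13, 14); Newton's method refines it to λ ≈ 13.948. p(84) = -261 and p(85) = 5771 have opposite signs, so a root lies in (84, 85); Newton's method refines it to λ ≈ 84.0444. Check (Vieta): the three roots sum to 98, matching tr M = 98.
So the eigenvalues of A^T A are ≈ 0.0077, 13.948, 84.0444 (all ≥ 0, as they must be for A^T A). The largest is λ_max ≈ 84.0444, hence ||A||_2 = sqrt(λ_max) ≈ 9.1676.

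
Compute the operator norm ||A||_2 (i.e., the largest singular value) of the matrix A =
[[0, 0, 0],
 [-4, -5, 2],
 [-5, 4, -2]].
||A||_2 = 7 (= sqrt(largest eigenvalue of A^T A))

||A||_2 = sigma_max(A) = sqrt(lambda_max(A^T A)). Form the symmetric matrix M = A^T A =
[[41, 0, 2],
 [0, 41, -18],
 [2, -18, 8]].
Its characteristic polynomial (trace, sum of principal 2x2 minors, determinant of M give the coefficients) is
  p(λ) = det(λ I - M) = λ^3 - 90λ^2 + 2009λ.
The constant term is 0, so λ = 0 is a root. Dividing out λ leaves p(λ) = λ(λ^2 - 90λ + 2009). For λ^2 - 90λ + 2009 the discriminant is 64. It is a perfect square (8^2), so the roots are rational: λ = (90 ± 8)/2 = 49, 41.
So the eigenvalues of A^T A are ≈ 0, 41, 49 (all ≥ 0, as they must be for A^T A). The largest is λ_max = 49, hence ||A||_2 = sqrt(λ_max) = 7.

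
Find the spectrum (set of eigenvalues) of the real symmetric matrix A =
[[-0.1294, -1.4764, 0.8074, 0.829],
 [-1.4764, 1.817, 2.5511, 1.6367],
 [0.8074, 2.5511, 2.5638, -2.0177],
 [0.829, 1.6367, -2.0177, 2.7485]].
sigma(A) ≈ {-3, 1, 4, 5}

A is real symmetric, so its spectrum consists of real eigenvalues. Expanding the characteristic polynomial of the displayed matrix gives
  det(λ I - A) = p(λ) = λ^4 + (-7)λ^3 + (-1)λ^2 + (67)λ + (-59.9986).
Solving p(λ) = 0 yields eigenvalues ≈ -3, 1, 4, 5. (A is shown rounded to 4 decimals, so these recover the underlying integer eigenvalues to within that precision.)
Verification: the trace of A = 7 equals the sum of eigenvalues 7, and det(A) ≈ -59.9986 matches the eigenvalue product -60.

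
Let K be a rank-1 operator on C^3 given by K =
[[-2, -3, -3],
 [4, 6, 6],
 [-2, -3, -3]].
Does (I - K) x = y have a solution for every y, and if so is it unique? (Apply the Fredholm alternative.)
(I - K) is singular (det(I - K) = 0, i.e. 1 ∈ sigma(K)). (I - K) x = y is solvable iff y ⊥ ker((I - K)^*) = span{(-2, -3, -3)}, i.e. iff -2y_1 - 3y_2 - 3y_3 = 0. When solvable, the solutions are x = y + c·(1, -2, 1), c arbitrary (ker(I - K) = span{(1, -2, 1)}, dimension 1).

K has rank 1, so it is an outer product K = u v^T: every row of K is a multiple of one row vector. Reading off the entries, u = (1, -2, 1) and v = (-2, -3, -3) (row i of K equals u_i·v^T). A rank-one matrix u v^T satisfies K u = u (v·u) and kills the (2)-dimensional subspace v^⊥, so its characteristic polynomial is lambda^2 (lambda - v·u) with v·u = tr K = 1. Hence the eigenvalues of I - K are 1 (multiplicity 2) and 1 - (1) = 0, so det(I - K) = 0. (Direct check: I - K =
[[3, 3, 3],
 [-4, -5, -6],
 [2, 3, 4]]
has determinant 0.) So 1 is an eigenvalue of K and (I - K) is not invertible. The finite-dimensional Fredholm alternative says: either (I - K) is invertible, or ker(I - K) ≠ {0} and then range(I - K) = ker((I - K)^*)^⊥, with dim ker(I - K) = dim ker((I - K)^*). We are in the second case, so we need both kernels. Kernel of I - K: (I - K) u = u - u (v·u) = u - u = 0, so ker(I - K) = span{u} = span{(1, -2, 1)} (it is exactly 1-dimensional because rank(I - K) = 2). Kernel of the adjoint: K is real, so (I - K)^* = I - K^T = I - v u^T, and (I - v u^T) v = v - v (u·v) = 0; hence ker((I - K)^*) = span{v} = span{(-2, -3, -3)}. Therefore (I - K) x = y is solvable iff <y, v> = 0, i.e. iff -2y_1 - 3y_2 - 3y_3 = 0. When this holds, K y = u (v·y) = 0, so (I - K) y = y and x = y is a particular solution; the full solution set is the line x = y + c·u = y + c·(1, -2, 1), c ∈ C.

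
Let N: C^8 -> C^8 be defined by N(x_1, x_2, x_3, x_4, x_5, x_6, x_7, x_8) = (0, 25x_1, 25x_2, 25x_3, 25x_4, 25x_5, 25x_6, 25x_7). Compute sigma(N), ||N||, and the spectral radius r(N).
sigma(N) = {0}; ||N|| = 25; r(N) = 0. (N is nilpotent with N^8 = 0.)

On C^8, N is a strictly lower-triangular matrix with 25 on the subdiagonal and zeros elsewhere, so its characteristic polynomial is lambda^8 and every eigenvalue is 0: sigma(N) = {0}. For the operator norm, N e_i = 25e_{i+1} for i = 1, ..., 7 and N e_8 = 0, so the singular values of N are 25 (with multiplicity 7) and 0; hence ||N|| = 25. The spectral radius r(N) = max|lambda| = 0. Note ||N|| > r(N) — characteristic of non-normal nilpotent operators. Indeed N^8 = 0.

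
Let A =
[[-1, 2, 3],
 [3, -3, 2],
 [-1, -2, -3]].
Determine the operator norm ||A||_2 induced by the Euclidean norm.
||A||_2 = sqrt(26) ≈ 5.099 (= sqrt(largest eigenvalue of A^T A))

||A||_2 = sigma_max(A) = sqrt(lambda_max(A^T A)). Form the symmetric matrix M = A^T A =
[[11, -9, 6],
 [-9, 17, 6],
 [6, 6, 22]].
Its characteristic polynomial (trace, sum of principal 2x2 minors, determinant of M give the coefficients) is
  p(λ) = det(λ I - M) = λ^3 - 50λ^2 + 650λ - 676.
By the rational root theorem any rational root is an integer divisor of 676. Testing λ = 26: p(26) = 17576 - 33800 + 16900 - 676 = 0, so λ = 26 is a root. Dividing out (λ - 26) leaves p(λ) = (λ - 26)(λ^2 - 24λ + 26). For λ^2 - 24λ + 26 the discriminant is 472. It is nonnegative but not a perfect square, so the roots are real and irrational: λ = (24 ± sqrt(472))/2 ≈ 22.8628, 1.1372.
So the eigenvalues of A^T A are ≈ 1.1372, 22.8628, 26 (all ≥ 0, as they must be for A^T A). The largest is λ_max = 26, hence ||A||_2 = sqrt(λ_max) = sqrt(26) ≈ 5.099.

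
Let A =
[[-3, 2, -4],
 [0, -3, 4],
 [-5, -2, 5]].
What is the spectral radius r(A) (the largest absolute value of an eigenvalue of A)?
r(A) ≈ 5.8454

The eigenvalues of A are the roots of its characteristic polynomial. With M = A (coefficients from the trace, the sum of principal 2x2 minors, and det A):
  p(λ) = det(λ I - M) = λ^3 + λ^2 - 33λ - 41.
No integer candidate from the rational root theorem (±divisors of 41) is a root, so the roots are irrational. The cubic discriminant is Δ = 123968 > 0, so there are three distinct real roots. p(-6) = -23 and p(-5) = 24 have opposite signs, so a root lies in (-6, -5); Newton's method refines it to λ ≈ -5.5908. p(-2) = 21 and p(-1) = -8 have opposite signs, so a root lies in (-2, -1); Newton's method refines it to λ ≈ -1.2546. p(5) = -56 and p(6) = 13 have opposite signs, so a root lies in (5, 6); Newton's method refines it to λ ≈ 5.8454. Check (Vieta): the three roots sum to -1, matching tr M = -1.
Thus the eigenvalues (to 4 decimals) are -5.5908 (modulus 5.5908); -1.2546 (modulus 1.2546); 5.8454 (modulus 5.8454). The spectral radius is the largest modulus: r(A) ≈ 5.8454. (Cross-check: r(A) ≤ ||A||_2 ≈ 8.7858; equality holds whenever A is normal, though it can also hold for some non-normal A.)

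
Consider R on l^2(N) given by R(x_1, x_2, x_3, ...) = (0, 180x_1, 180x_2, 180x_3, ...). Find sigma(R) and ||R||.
sigma(R) = closed disk {z in C : |z| ≤ 180}; ||R|| = 180

Note R = 180·U where U is the unit right shift (U x)_k = x_{k-1} (with x_0 := 0); so ||R|| = 180||U|| and sigma(R) = 180·sigma(U). ||R x||^2 = sum_{k≥1} |180x_k|^2 = 32400||x||^2, so ||R|| = 180 and sigma(R) ⊂ {|z| ≤ 180}. For any |lambda| < 180, the equation (R - lambda I) x = 0 forces x_1 = 0, then 180x_k = lambda x_{k+1} ⇒ x = 0, so R has no eigenvalues. But (R - lambda I) is not surjective for |lambda| < 180: solving (R - lambda I) x = e_1 would require x_n proportional to (lambda/180)^(-n), which is not in l^2. So every |lambda| < 180 lies in the residual spectrum. The boundary |lambda| = 180 is in the approximate point spectrum (the spectrum is closed). Hence sigma(R) is the closed disk of radius 180.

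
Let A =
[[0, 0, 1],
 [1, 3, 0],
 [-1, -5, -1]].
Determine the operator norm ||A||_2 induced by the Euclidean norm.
||A||_2 ≈ 6.053 (= sqrt(largest eigenvalue of A^T A))

||A||_2 = sigma_max(A) = sqrt(lambda_max(A^T A)). Form the symmetric matrix M = A^T A =
[[2, 8, 1],
 [8, 34, 5],
 [1, 5, 2]].
Its characteristic polynomial (trace, sum of principal 2x2 minors, determinant of M give the coefficients) is
  p(λ) = det(λ I - M) = λ^3 - 38λ^2 + 50λ - 4.
No integer candidate from the rational root theorem (±divisors of 4) is a root, so the roots are irrational. The cubic discriminant is Δ = 2368416 > 0, so there are three distinct real roots. p(0) = -4 and p(1) = 9 have opposite signs, so a root lies in (0, 1); Newton's method refines it to λ ≈ 0.0855. p(1) = 9 and p(2) = -48 have opposite signs, so a root lies in (1, 2); Newton's method refines it to λ ≈ 1.2762. p(36) = -796 and p(37) = 477 have opposite signs, so a root lies in (36, 37); Newton's method refines it to λ ≈ 36.6383. Check (Vieta): the three roots sum to 38, matching tr M = 38.
So the eigenvalues of A^T A are ≈ 0.0855, 1.2762, 36.6383 (all ≥ 0, as they must be for A^T A). The largest is λ_max ≈ 36.6383, hence ||A||_2 = sqrt(λ_max) ≈ 6.053.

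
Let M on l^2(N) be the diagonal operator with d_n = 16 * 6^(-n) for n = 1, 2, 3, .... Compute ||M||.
||M|| = 8/3 (attained at n = 1)

For M diagonal, ||M|| = sup_n |d_n|. The sequence d_n = 16 * 6^(-n) is positive and strictly decreasing (ratio 6^(-1) < 1), so the supremum is d_1 = 16/6 = 8/3. Hence ||M|| = 8/3.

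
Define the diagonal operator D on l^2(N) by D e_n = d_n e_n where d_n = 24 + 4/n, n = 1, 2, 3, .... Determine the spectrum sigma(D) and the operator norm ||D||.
sigma(D) = {24 + 4/n : n ≥ 1} ∪ {24}; ||D|| = 28

A bounded diagonal operator on l^2 with diagonal entries d_n has spectrum equal to the closure of {d_n : n ≥ 1}: every d_n is an eigenvalue (with eigenvector e_n), so {d_n} ⊂ sigma(D); the spectrum is closed, so its closure is too; and for lambda not in the closure, (D - lambda I) has bounded inverse (the diagonal entries 1/(d_n - lambda) are bounded). For our sequence d_n = 24 + 4/n, n = 1, 2, 3, ...:
  - {d_n} = {24 + 4/n : n ≥ 1}; the only limit point is 24
  - closure = {24 + 4/n : n ≥ 1} ∪ {24}
For the norm: a diagonal operator has ||D|| = sup_n |d_n|. Here d_n = 24 + 4/n is positive and decreasing, so sup_n |d_n| = d_1 = 24 + 4 = 28. So ||D|| = 28.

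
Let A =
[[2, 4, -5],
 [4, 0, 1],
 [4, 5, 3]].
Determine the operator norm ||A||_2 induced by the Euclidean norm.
||A||_2 ≈ 8.1618 (= sqrt(largest eigenvalue of A^T A))

||A||_2 = sigma_max(A) = sqrt(lambda_max(A^T A)). Form the symmetric matrix M = A^T A =
[[36, 28, 6],
 [28, 41, -5],
 [6, -5, 35]].
Its characteristic polynomial (trace, sum of principal 2x2 minors, determinant of M give the coefficients) is
  p(λ) = det(λ I - M) = λ^3 - 112λ^2 + 3326λ - 20164.
No integer candidate from the rational root theorem (±divisors of 20164) is a root, so the roots are irrational. The cubic discriminant is Δ = 2502926704 > 0, so there are three distinct real roots. p(8) = -212 and p(9) = 1427 have opposite signs, so a root lies in (8, 9); Newton's method refines it to λ ≈ 8.1236. p(37) = 223 and p(38) = -632 have opposite signs, so a root lies in (37, 38); Newton's method refines it to λ ≈ 37.2608. p(66) = -1024 and p(67) = 673 have opposite signs, so a root lies in (66, 67); Newton's method refines it to λ ≈ 66.6156. Check (Vieta): the three roots sum to 112, matching tr M = 112.
So the eigenvalues of A^T A are ≈ 8.1236, 37.2608, 66.6156 (all ≥ 0, as they must be for A^T A). The largest is λ_max ≈ 66.6156, hence ||A||_2 = sqrt(λ_max) ≈ 8.1618.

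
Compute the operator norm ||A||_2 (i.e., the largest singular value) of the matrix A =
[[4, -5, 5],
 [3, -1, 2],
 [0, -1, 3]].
||A||_2 ≈ 9.1413 (= sqrt(largest eigenvalue of A^T A))

||A||_2 = sigma_max(A) = sqrt(lambda_max(A^T A)). Form the symmetric matrix M = A^T A =
[[25, -23, 26],
 [-23, 27, -30],
 [26, -30, 38]].
Its characteristic polynomial (trace, sum of principal 2x2 minors, determinant of M give the coefficients) is
  p(λ) = det(λ I - M) = λ^3 - 90λ^2 + 546λ - 676.
No integer candidate from the rational root theorem (±divisors of 676) is a root, so the roots are irrational. The cubic discriminant is Δ = 378035424 > 0, so there are three distinct real roots. p(1) = -219 and p(2) = 64 have opposite signs, so a root lies in (1, 2); Newton's method refines it to λ ≈ 1.7121. p(4) = 132 and p(5) = -71 have opposite signs, so a root lies in (4, 5); Newton's method refines it to λ ≈ 4.7251. p(83) = -3581 and p(84) = 2852 have opposite signs, so a root lies in (83, 84); Newton's method refines it to λ ≈ 83.5628. Check (Vieta): the three roots sum to 90, matching tr M = 90.
So the eigenvalues of A^T A are ≈ 1.7121, 4.7251, 83.5628 (all ≥ 0, as they must be for A^T A). The largest is λ_max ≈ 83.5628, hence ||A||_2 = sqrt(λ_max) ≈ 9.1413.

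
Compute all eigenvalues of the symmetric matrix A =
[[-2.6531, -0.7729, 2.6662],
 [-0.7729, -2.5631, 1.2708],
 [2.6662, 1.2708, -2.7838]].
sigma(A) ≈ {-6, -2, 0}

A is real symmetric, so its spectrum consists of real eigenvalues. Expanding the characteristic polynomial of the displayed matrix gives
  det(λ I - A) = p(λ) = λ^3 + (8)λ^2 + (12)λ + (0).
Solving p(λ) = 0 yields eigenvalues ≈ -6, -2, 0. (A is shown rounded to 4 decimals, so these recover the underlying integer eigenvalues to within that precision.)
Verification: the trace of A = -8 equals the sum of eigenvalues -8, and det(A) ≈ -0.0001 matches the eigenvalue product 0.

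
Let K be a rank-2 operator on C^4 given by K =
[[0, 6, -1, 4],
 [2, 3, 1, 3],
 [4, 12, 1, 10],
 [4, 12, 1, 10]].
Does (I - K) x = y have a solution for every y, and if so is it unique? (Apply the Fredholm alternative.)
(I - K) is invertible (det(I - K) = -52 ≠ 0), so for every y in C^4 the equation (I - K) x = y has a unique solution.

K has rank 2 and factors as K = U V^T = u1 v1^T + u2 v2^T with u1 = (1, 1, 3, 3), v1 = (2, 3, 1, 3), u2 = (-1, 0, -1, -1), v2 = (2, -3, 2, -1) (multiplying out reproduces the displayed K). The nonzero eigenvalues of U V^T coincide with those of the 2 x 2 matrix G = V^T U = [[v1·u1, v1·u2], [v2·u1, v2·u2]] = [[17, -6], [2, -3]], and by the Sylvester determinant identity det(I_4 - U V^T) = det(I_2 - V^T U) = det([[-16, 6], [-2, 4]]) = (-16)(4) - (6)(-2) = -52. (Direct check: I - K =
[[1, -6, 1, -4],
 [-2, -2, -1, -3],
 [-4, -12, 0, -10],
 [-4, -12, -1, -9]]
has determinant -52.) The finite-dimensional Fredholm alternative says: either (I - K) is invertible, or ker(I - K) ≠ {0} and then range(I - K) = ker((I - K)^*)^⊥, with dim ker(I - K) = dim ker((I - K)^*). Since det(I - K) ≠ 0, 1 is not an eigenvalue of K and ker(I - K) = {0}, so we are in the first case: for every y there is a unique x = (I - K)^(-1) y. (Explicitly, by the Woodbury identity, (I - U V^T)^(-1) = I + U (I_2 - G)^(-1) V^T.)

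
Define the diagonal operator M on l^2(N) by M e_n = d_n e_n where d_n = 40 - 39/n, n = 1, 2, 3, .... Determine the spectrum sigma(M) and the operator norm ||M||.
sigma(M) = {40 - 39/n : n ≥ 1} ∪ {40}; ||M|| = 40

A bounded diagonal operator on l^2 with diagonal entries d_n has spectrum equal to the closure of {d_n : n ≥ 1}: every d_n is an eigenvalue (with eigenvector e_n), so {d_n} ⊂ sigma(M); the spectrum is closed, so its closure is too; and for lambda not in the closure, (M - lambda I) has bounded inverse (the diagonal entries 1/(d_n - lambda) are bounded). For our sequence d_n = 40 - 39/n, n = 1, 2, 3, ...:
  - {d_n} = {40 - 39/n : n ≥ 1}; the only limit point is 40
  - closure = {40 - 39/n : n ≥ 1} ∪ {40}
For the norm: a diagonal operator has ||M|| = sup_n |d_n|. Here d_n = 40 - 39/n increases monotonically from d_1 = 1 toward 40, with all terms in [1, 40); so sup_n |d_n| = 40 (the supremum is the limit, not attained). So ||M|| = 40.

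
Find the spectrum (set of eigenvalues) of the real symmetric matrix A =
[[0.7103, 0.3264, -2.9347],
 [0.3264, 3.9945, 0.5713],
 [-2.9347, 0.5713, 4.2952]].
sigma(A) ≈ {-1, 4, 6}

A is real symmetric, so its spectrum consists of real eigenvalues. Expanding the characteristic polynomial of the displayed matrix gives
  det(λ I - A) = p(λ) = λ^3 + (-9)λ^2 + (14)λ + (24).
Solving p(λ) = 0 yields eigenvalues ≈ -1, 4, 6. (A is shown rounded to 4 decimals, so these recover the underlying integer eigenvalues to within that precision.)
Verification: the trace of A = 9 equals the sum of eigenvalues 9, and det(A) ≈ -23.9997 matches the eigenvalue product -24.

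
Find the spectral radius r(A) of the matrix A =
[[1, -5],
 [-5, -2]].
r(A) = (1 + sqrt(109))/2 ≈ 5.7202

The eigenvalues of A are the roots of its characteristic polynomial. With M = A (coefficients from the trace and determinant):
  p(λ) = det(λ I - M) = λ^2 + λ - 27.
For λ^2 + λ - 27 the discriminant is 109. It is nonnegative but not a perfect square, so the roots are real and irrational: λ = (-1 ± sqrt(109))/2 ≈ 4.7202, -5.7202.
Thus the eigenvalues (to 4 decimals) are 4.7202 (modulus 4.7202); -5.7202 (modulus 5.7202). The spectral radius is the largest modulus: r(A) = (1 + sqrt(109))/2 ≈ 5.7202. (Cross-check: r(A) ≤ ||A||_2 ≈ 5.7202; equality holds whenever A is normal, though it can also hold for some non-normal A.)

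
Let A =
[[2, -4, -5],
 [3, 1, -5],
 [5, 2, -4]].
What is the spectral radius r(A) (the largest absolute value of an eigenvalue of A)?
r(A) ≈ 6.3694

The eigenvalues of A are the roots of its characteristic polynomial. With M = A (coefficients from the trace, the sum of principal 2x2 minors, and det A):
  p(λ) = det(λ I - M) = λ^3 + λ^2 + 37λ - 59.
No integer candidate from the rational root theorem (±divisors of 59) is a root, so the roots are irrational. The cubic discriminant is Δ = -334288 < 0, so there is one real root and a complex-conjugate pair. p(1) = -20 and p(2) = 27 have opposite signs, so a root lies in (1, 2); Newton's method refines it to λ ≈ 1.4543. Dividing out (λ - (1.4543)) leaves approximately λ^2 + 2.4543λ + 40.5693. For λ^2 + 2.4543λ + 40.5693 the discriminant is -156.2536. It is negative, so the remaining roots are the complex-conjugate pair λ ≈ -1.2272 ± 6.2501i. Their product equals the constant term, so |λ|^2 ≈ 40.5693 and |λ| ≈ 6.3694.
Thus the eigenvalues (to 4 decimals) are 1.4543 (modulus 1.4543); -1.2272 ± 6.2501i (modulus 6.3694). The spectral radius is the largest modulus: r(A) ≈ 6.3694. (Cross-check: r(A) ≤ ||A||_2 ≈ 9.9609; equality holds whenever A is normal, though it can also hold for some non-normal A.)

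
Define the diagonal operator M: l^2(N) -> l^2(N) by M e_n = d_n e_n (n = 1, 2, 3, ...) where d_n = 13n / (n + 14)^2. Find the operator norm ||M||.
||M|| = 13/56 (attained at n = 14)

For M diagonal, ||M|| = sup_n |d_n|. Treat f(x) = 13x / (x + 14)^2 for real x > 0. By the quotient rule, f'(x) = 13(14 - x)/(x + 14)^3, which is positive for x < 14 and negative for x > 14. So f has a unique maximum at x = 14, and since 14 is a positive integer, the supremum over n ≥ 1 is attained at n = 14: d_14 = 13·14/(14 + 14)^2 = 13·14/784 = 13/56. Hence ||M|| = 13/56.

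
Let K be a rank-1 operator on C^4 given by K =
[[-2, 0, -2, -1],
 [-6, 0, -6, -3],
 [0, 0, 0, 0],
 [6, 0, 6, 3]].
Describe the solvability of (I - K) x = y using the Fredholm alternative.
(I - K) is singular (det(I - K) = 0, i.e. 1 ∈ sigma(K)). (I - K) x = y is solvable iff y ⊥ ker((I - K)^*) = span{(-2, 0, -2, -1)}, i.e. iff -2y_1 - 2y_3 - y_4 = 0. When solvable, the solutions are x = y + c·(1, 3, 0, -3), c arbitrary (ker(I - K) = span{(1, 3, 0, -3)}, dimension 1).

K has rank 1, so it is an outer product K = u v^T: every row of K is a multiple of one row vector. Reading off the entries, u = (1, 3, 0, -3) and v = (-2, 0, -2, -1) (row i of K equals u_i·v^T). A rank-one matrix u v^T satisfies K u = u (v·u) and kills the (3)-dimensional subspace v^⊥, so its characteristic polynomial is lambda^3 (lambda - v·u) with v·u = tr K = 1. Hence the eigenvalues of I - K are 1 (multiplicity 3) and 1 - (1) = 0, so det(I - K) = 0. (Direct check: I - K =
[[3, 0, 2, 1],
 [6, 1, 6, 3],
 [0, 0, 1, 0],
 [-6, 0, -6, -2]]
has determinant 0.) So 1 is an eigenvalue of K and (I - K) is not invertible. The finite-dimensional Fredholm alternative says: either (I - K) is invertible, or ker(I - K) ≠ {0} and then range(I - K) = ker((I - K)^*)^⊥, with dim ker(I - K) = dim ker((I - K)^*). We are in the second case, so we need both kernels. Kernel of I - K: (I - K) u = u - u (v·u) = u - u = 0, so ker(I - K) = span{u} = span{(1, 3, 0, -3)} (it is exactly 1-dimensional because rank(I - K) = 3). Kernel of the adjoint: K is real, so (I - K)^* = I - K^T = I - v u^T, and (I - v u^T) v = v - v (u·v) = 0; hence ker((I - K)^*) = span{v} = span{(-2, 0, -2, -1)}. Therefore (I - K) x = y is solvable iff <y, v> = 0, i.e. iff -2y_1 - 2y_3 - y_4 = 0. When this holds, K y = u (v·y) = 0, so (I - K) y = y and x = y is a particular solution; the full solution set is the line x = y + c·u = y + c·(1, 3, 0, -3), c ∈ C.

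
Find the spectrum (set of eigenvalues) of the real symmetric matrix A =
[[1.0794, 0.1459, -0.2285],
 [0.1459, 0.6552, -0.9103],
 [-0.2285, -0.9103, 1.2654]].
sigma(A) ≈ {0, 1, 2}

A is real symmetric, so its spectrum consists of real eigenvalues. Expanding the characteristic polynomial of the displayed matrix gives
  det(λ I - A) = p(λ) = λ^3 + (-3)λ^2 + (2)λ + (0).
Solving p(λ) = 0 yields eigenvalues ≈ 0, 1, 2. (A is shown rounded to 4 decimals, so these recover the underlying integer eigenvalues to within that precision.)
Verification: the trace of A = 3 equals the sum of eigenvalues 3, and det(A) ≈ 0.0000 matches the eigenvalue product 0.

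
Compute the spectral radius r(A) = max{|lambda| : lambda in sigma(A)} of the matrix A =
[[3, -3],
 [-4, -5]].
r(A) = (2 + sqrt(112))/2 ≈ 6.2915

The eigenvalues of A are the roots of its characteristic polynomial. With M = A (coefficients from the trace and determinant):
  p(λ) = det(λ I - M) = λ^2 + 2λ - 27.
For λ^2 + 2λ - 27 the discriminant is 112. It is nonnegative but not a perfect square, so the roots are real and irrational: λ = (-2 ± sqrt(112))/2 ≈ 4.2915, -6.2915.
Thus the eigenvalues (to 4 decimals) are 4.2915 (modulus 4.2915); -6.2915 (modulus 6.2915). The spectral radius is the largest modulus: r(A) = (2 + sqrt(112))/2 ≈ 6.2915. (Cross-check: r(A) ≤ ||A||_2 ≈ 6.4331; equality holds whenever A is normal, though it can also hold for some non-normal A.)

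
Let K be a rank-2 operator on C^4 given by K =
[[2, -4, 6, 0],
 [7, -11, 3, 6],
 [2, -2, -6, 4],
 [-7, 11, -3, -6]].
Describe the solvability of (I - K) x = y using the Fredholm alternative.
(I - K) is invertible (det(I - K) = 112 ≠ 0), so for every y in C^4 the equation (I - K) x = y has a unique solution.

K has rank 2 and factors as K = U V^T = u1 v1^T + u2 v2^T with u1 = (-2, -1, 2, 1), v1 = (-1, 2, -3, 0), u2 = (0, -3, -2, 3), v2 = (-2, 3, 0, -2) (multiplying out reproduces the displayed K). The nonzero eigenvalues of U V^T coincide with those of the 2 x 2 matrix G = V^T U = [[v1·u1, v1·u2], [v2·u1, v2·u2]] = [[-6, 0], [-1, -15]], and by the Sylvester determinant identity det(I_4 - U V^T) = det(I_2 - V^T U) = det([[7, 0], [1, 16]]) = (7)(16) - (0)(1) = 112. (Direct check: I - K =
[[-1, 4, -6, 0],
 [-7, 12, -3, -6],
 [-2, 2, 7, -4],
 [7, -11, 3, 7]]
has determinant 112.) The finite-dimensional Fredholm alternative says: either (I - K) is invertible, or ker(I - K) ≠ {0} and then range(I - K) = ker((I - K)^*)^⊥, with dim ker(I - K) = dim ker((I - K)^*). Since det(I - K) ≠ 0, 1 is not an eigenvalue of K and ker(I - K) = {0}, so we are in the first case: for every y there is a unique x = (I - K)^(-1) y. (Explicitly, by the Woodbury identity, (I - U V^T)^(-1) = I + U (I_2 - G)^(-1) V^T.)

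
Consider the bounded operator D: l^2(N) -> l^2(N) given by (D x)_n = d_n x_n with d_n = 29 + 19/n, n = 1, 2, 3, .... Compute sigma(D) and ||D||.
sigma(D) = {29 + 19/n : n ≥ 1} ∪ {29}; ||D|| = 48

A bounded diagonal operator on l^2 with diagonal entries d_n has spectrum equal to the closure of {d_n : n ≥ 1}: every d_n is an eigenvalue (with eigenvector e_n), so {d_n} ⊂ sigma(D); the spectrum is closed, so its closure is too; and for lambda not in the closure, (D - lambda I) has bounded inverse (the diagonal entries 1/(d_n - lambda) are bounded). For our sequence d_n = 29 + 19/n, n = 1, 2, 3, ...:
  - {d_n} = {29 + 19/n : n ≥ 1}; the only limit point is 29
  - closure = {29 + 19/n : n ≥ 1} ∪ {29}
For the norm: a diagonal operator has ||D|| = sup_n |d_n|. Here d_n = 29 + 19/n is positive and decreasing, so sup_n |d_n| = d_1 = 29 + 19 = 48. So ||D|| = 48.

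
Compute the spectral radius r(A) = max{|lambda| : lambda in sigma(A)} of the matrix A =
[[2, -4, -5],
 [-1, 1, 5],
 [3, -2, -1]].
r(A) ≈ 4.9504

The eigenvalues of A are the roots of its characteristic polynomial. With M = A (coefficients from the trace, the sum of principal 2x2 minors, and det A):
  p(λ) = det(λ I - M) = λ^3 - 2λ^2 + 20λ + 33.
No integer candidate from the rational root theorem (±divisors of 33) is a root, so the roots are irrational. The cubic discriminant is Δ = -82507 < 0, so there is one real root and a complex-conjugate pair. p(-2) = -23 and p(-1) = 10 have opposite signs, so a root lies in (-2, -1); Newton's method refines it to λ ≈ -1.3466. Dividing out (λ - (-1.3466)) leaves approximately λ^2 - 3.3466λ + 24.5065. For λ^2 - 3.3466λ + 24.5065 the discriminant is -86.8262. It is negative, so the remaining roots are the complex-conjugate pair λ ≈ 1.6733 ± 4.659i. Their product equals the constant term, so |λ|^2 ≈ 24.5065 and |λ| ≈ 4.9504.
Thus the eigenvalues (to 4 decimals) are -1.3466 (modulus 1.3466); 1.6733 ± 4.659i (modulus 4.9504). The spectral radius is the largest modulus: r(A) ≈ 4.9504. (Cross-check: r(A) ≤ ||A||_2 ≈ 8.6945; equality holds whenever A is normal, though it can also hold for some non-normal A.)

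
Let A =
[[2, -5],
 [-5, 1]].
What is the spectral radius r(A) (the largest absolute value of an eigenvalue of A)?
r(A) = (3 + sqrt(101))/2 ≈ 6.5249

The eigenvalues of A are the roots of its characteristic polynomial. With M = A (coefficients from the trace and determinant):
  p(λ) = det(λ I - M) = λ^2 - 3λ - 23.
For λ^2 - 3λ - 23 the discriminant is 101. It is nonnegative but not a perfect square, so the roots are real and irrational: λ = (3 ± sqrt(101))/2 ≈ 6.5249, -3.5249.
Thus the eigenvalues (to 4 decimals) are 6.5249 (modulus 6.5249); -3.5249 (modulus 3.5249). The spectral radius is the largest modulus: r(A) = (3 + sqrt(101))/2 ≈ 6.5249. (Cross-check: r(A) ≤ ||A||_2 ≈ 6.5249; equality holds whenever A is normal, though it can also hold for some non-normal A.)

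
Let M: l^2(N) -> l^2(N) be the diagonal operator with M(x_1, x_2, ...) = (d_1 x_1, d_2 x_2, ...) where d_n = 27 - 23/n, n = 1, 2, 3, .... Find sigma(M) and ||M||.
sigma(M) = {27 - 23/n : n ≥ 1} ∪ {27}; ||M|| = 27

A bounded diagonal operator on l^2 with diagonal entries d_n has spectrum equal to the closure of {d_n : n ≥ 1}: every d_n is an eigenvalue (with eigenvector e_n), so {d_n} ⊂ sigma(M); the spectrum is closed, so its closure is too; and for lambda not in the closure, (M - lambda I) has bounded inverse (the diagonal entries 1/(d_n - lambda) are bounded). For our sequence d_n = 27 - 23/n, n = 1, 2, 3, ...:
  - {d_n} = {27 - 23/n : n ≥ 1}; the only limit point is 27
  - closure = {27 - 23/n : n ≥ 1} ∪ {27}
For the norm: a diagonal operator has ||M|| = sup_n |d_n|. Here d_n = 27 - 23/n increases monotonically from d_1 = 4 toward 27, with all terms in [4, 27); so sup_n |d_n| = 27 (the supremum is the limit, not attained). So ||M|| = 27.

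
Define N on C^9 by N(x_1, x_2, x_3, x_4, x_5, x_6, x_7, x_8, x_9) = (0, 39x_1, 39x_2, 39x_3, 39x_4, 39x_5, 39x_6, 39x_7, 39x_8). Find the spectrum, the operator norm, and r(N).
sigma(N) = {0}; ||N|| = 39; r(N) = 0. (N is nilpotent with N^9 = 0.)

On C^9, N is a strictly lower-triangular matrix with 39 on the subdiagonal and zeros elsewhere, so its characteristic polynomial is lambda^9 and every eigenvalue is 0: sigma(N) = {0}. For the operator norm, N e_i = 39e_{i+1} for i = 1, ..., 8 and N e_9 = 0, so the singular values of N are 39 (with multiplicity 8) and 0; hence ||N|| = 39. The spectral radius r(N) = max|lambda| = 0. Note ||N|| > r(N) — characteristic of non-normal nilpotent operators. Indeed N^9 = 0.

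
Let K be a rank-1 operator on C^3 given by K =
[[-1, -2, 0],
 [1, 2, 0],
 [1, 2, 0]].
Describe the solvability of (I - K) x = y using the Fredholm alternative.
(I - K) is singular (det(I - K) = 0, i.e. 1 ∈ sigma(K)). (I - K) x = y is solvable iff y ⊥ ker((I - K)^*) = span{(-1, -2, 0)}, i.e. iff -y_1 - 2y_2 = 0. When solvable, the solutions are x = y + c·(1, -1, -1), c arbitrary (ker(I - K) = span{(1, -1, -1)}, dimension 1).

K has rank 1, so it is an outer product K = u v^T: every row of K is a multiple of one row vector. Reading off the entries, u = (1, -1, -1) and v = (-1, -2, 0) (row i of K equals u_i·v^T). A rank-one matrix u v^T satisfies K u = u (v·u) and kills the (2)-dimensional subspace v^⊥, so its characteristic polynomial is lambda^2 (lambda - v·u) with v·u = tr K = 1. Hence the eigenvalues of I - K are 1 (multiplicity 2) and 1 - (1) = 0, so det(I - K) = 0. (Direct check: I - K =
[[2, 2, 0],
 [-1, -1, 0],
 [-1, -2, 1]]
has determinant 0.) So 1 is an eigenvalue of K and (I - K) is not invertible. The finite-dimensional Fredholm alternative says: either (I - K) is invertible, or ker(I - K) ≠ {0} and then range(I - K) = ker((I - K)^*)^⊥, with dim ker(I - K) = dim ker((I - K)^*). We are in the second case, so we need both kernels. Kernel of I - K: (I - K) u = u - u (v·u) = u - u = 0, so ker(I - K) = span{u} = span{(1, -1, -1)} (it is exactly 1-dimensional because rank(I - K) = 2). Kernel of the adjoint: K is real, so (I - K)^* = I - K^T = I - v u^T, and (I - v u^T) v = v - v (u·v) = 0; hence ker((I - K)^*) = span{v} = span{(-1, -2, 0)}. Therefore (I - K) x = y is solvable iff <y, v> = 0, i.e. iff -y_1 - 2y_2 = 0. When this holds, K y = u (v·y) = 0, so (I - K) y = y and x = y is a particular solution; the full solution set is the line x = y + c·u = y + c·(1, -1, -1), c ∈ C.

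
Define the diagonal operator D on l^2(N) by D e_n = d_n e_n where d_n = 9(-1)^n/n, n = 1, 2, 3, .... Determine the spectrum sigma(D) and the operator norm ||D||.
sigma(D) = {9(-1)^n/n : n ≥ 1} ∪ {0}; ||D|| = 9

A bounded diagonal operator on l^2 with diagonal entries d_n has spectrum equal to the closure of {d_n : n ≥ 1}: every d_n is an eigenvalue (with eigenvector e_n), so {d_n} ⊂ sigma(D); the spectrum is closed, so its closure is too; and for lambda not in the closure, (D - lambda I) has bounded inverse (the diagonal entries 1/(d_n - lambda) are bounded). For our sequence d_n = 9(-1)^n/n, n = 1, 2, 3, ...:
  - {d_n} = {9(-1)^n/n : n ≥ 1}; the only limit point is 0
  - closure = {9(-1)^n/n : n ≥ 1} ∪ {0}
For the norm: a diagonal operator has ||D|| = sup_n |d_n|. Here |d_n| = 9/n is decreasing, so sup_n |d_n| = |d_1| = 9. So ||D|| = 9.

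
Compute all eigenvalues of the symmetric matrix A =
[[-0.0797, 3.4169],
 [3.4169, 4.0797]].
sigma(A) ≈ {-2, 6}

A is real symmetric, so its spectrum consists of real eigenvalues. Expanding the characteristic polynomial of the displayed matrix gives
  det(λ I - A) = p(λ) = λ^2 + (-4)λ + (-12).
Solving p(λ) = 0 yields eigenvalues ≈ -2, 6. (A is shown rounded to 4 decimals, so these recover the underlying integer eigenvalues to within that precision.)
Verification: the trace of A = 4 equals the sum of eigenvalues 4, and det(A) ≈ -12.0004 matches the eigenvalue product -12.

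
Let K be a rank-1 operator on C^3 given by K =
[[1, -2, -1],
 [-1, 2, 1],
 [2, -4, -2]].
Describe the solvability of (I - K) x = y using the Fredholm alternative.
(I - K) is singular (det(I - K) = 0, i.e. 1 ∈ sigma(K)). (I - K) x = y is solvable iff y ⊥ ker((I - K)^*) = span{(1, -2, -1)}, i.e. iff y_1 - 2y_2 - y_3 = 0. When solvable, the solutions are x = y + c·(1, -1, 2), c arbitrary (ker(I - K) = span{(1, -1, 2)}, dimension 1).

K has rank 1, so it is an outer product K = u v^T: every row of K is a multiple of one row vector. Reading off the entries, u = (1, -1, 2) and v = (1, -2, -1) (row i of K equals u_i·v^T). A rank-one matrix u v^T satisfies K u = u (v·u) and kills the (2)-dimensional subspace v^⊥, so its characteristic polynomial is lambda^2 (lambda - v·u) with v·u = tr K = 1. Hence the eigenvalues of I - K are 1 (multiplicity 2) and 1 - (1) = 0, so det(I - K) = 0. (Direct check: I - K =
[[0, 2, 1],
 [1, -1, -1],
 [-2, 4, 3]]
has determinant 0.) So 1 is an eigenvalue of K and (I - K) is not invertible. The finite-dimensional Fredholm alternative says: either (I - K) is invertible, or ker(I - K) ≠ {0} and then range(I - K) = ker((I - K)^*)^⊥, with dim ker(I - K) = dim ker((I - K)^*). We are in the second case, so we need both kernels. Kernel of I - K: (I - K) u = u - u (v·u) = u - u = 0, so ker(I - K) = span{u} = span{(1, -1, 2)} (it is exactly 1-dimensional because rank(I - K) = 2). Kernel of the adjoint: K is real, so (I - K)^* = I - K^T = I - v u^T, and (I - v u^T) v = v - v (u·v) = 0; hence ker((I - K)^*) = span{v} = span{(1, -2, -1)}. Therefore (I - K) x = y is solvable iff <y, v> = 0, i.e. iff y_1 - 2y_2 - y_3 = 0. When this holds, K y = u (v·y) = 0, so (I - K) y = y and x = y is a particular solution; the full solution set is the line x = y + c·u = y + c·(1, -1, 2), c ∈ C.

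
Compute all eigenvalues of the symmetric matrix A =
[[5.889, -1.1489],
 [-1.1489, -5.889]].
sigma(A) ≈ {-6, 6}

A is real symmetric, so its spectrum consists of real eigenvalues. Expanding the characteristic polynomial of the displayed matrix gives
  det(λ I - A) = p(λ) = λ^2 + (0)λ + (-36).
Solving p(λ) = 0 yields eigenvalues ≈ -6, 6. (A is shown rounded to 4 decimals, so these recover the underlying integer eigenvalues to within that precision.)
Verification: the trace of A = 0 equals the sum of eigenvalues 0, and det(A) ≈ -36.0003 matches the eigenvalue product -36.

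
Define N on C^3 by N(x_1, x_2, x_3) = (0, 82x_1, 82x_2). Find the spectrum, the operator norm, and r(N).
sigma(N) = {0}; ||N|| = 82; r(N) = 0. (N is nilpotent with N^3 = 0.)

On C^3, N is a strictly lower-triangular matrix with 82 on the subdiagonal and zeros elsewhere, so its characteristic polynomial is lambda^3 and every eigenvalue is 0: sigma(N) = {0}. For the operator norm, N e_i = 82e_{i+1} for i = 1, ..., 2 and N e_3 = 0, so the singular values of N are 82 (with multiplicity 2) and 0; hence ||N|| = 82. The spectral radius r(N) = max|lambda| = 0. Note ||N|| > r(N) — characteristic of non-normal nilpotent operators. Indeed N^3 = 0.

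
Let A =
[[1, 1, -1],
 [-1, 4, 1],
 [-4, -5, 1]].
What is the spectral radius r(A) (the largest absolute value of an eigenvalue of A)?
r(A) ≈ 4.1294

The eigenvalues of A are the roots of its characteristic polynomial. With M = A (coefficients from the trace, the sum of principal 2x2 minors, and det A):
  p(λ) = det(λ I - M) = λ^3 - 6λ^2 + 11λ + 15.
No integer candidate from the rational root theorem (±divisors of 15) is a root, so the roots are irrational. The cubic discriminant is Δ = -11903 < 0, so there is one real root and a complex-conjugate pair. p(-1) = -3 and p(0) = 15 have opposite signs, so a root lies in (-1, 0); Newton's method refines it to λ ≈ -0.8797. Dividing out (λ - (-0.8797)) leaves approximately λ^2 - 6.8797λ + 17.0518. For λ^2 - 6.8797λ + 17.0518 the discriminant is -20.8775. It is negative, so the remaining roots are the complex-conjugate pair λ ≈ 3.4398 ± 2.2846i. Their product equals the constant term, so |λ|^2 ≈ 17.0518 and |λ| ≈ 4.1294.
Thus the eigenvalues (to 4 decimals) are -0.8797 (modulus 0.8797); 3.4398 ± 2.2846i (modulus 4.1294). The spectral radius is the largest modulus: r(A) ≈ 4.1294. (Cross-check: r(A) ≤ ||A||_2 ≈ 7.1582; equality holds whenever A is normal, though it can also hold for some non-normal A.)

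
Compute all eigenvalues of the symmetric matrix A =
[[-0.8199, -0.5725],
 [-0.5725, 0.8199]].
sigma(A) ≈ {-1, 1}

A is real symmetric, so its spectrum consists of real eigenvalues. Expanding the characteristic polynomial of the displayed matrix gives
  det(λ I - A) = p(λ) = λ^2 + (0)λ + (-1).
Solving p(λ) = 0 yields eigenvalues ≈ -1, 1. (A is shown rounded to 4 decimals, so these recover the underlying integer eigenvalues to within that precision.)
Verification: the trace of A = 0 equals the sum of eigenvalues 0, and det(A) ≈ -1.0000 matches the eigenvalue product -1.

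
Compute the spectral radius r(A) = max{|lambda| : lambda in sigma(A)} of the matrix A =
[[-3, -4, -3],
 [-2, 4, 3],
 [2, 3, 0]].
r(A) ≈ 6.0407

The eigenvalues of A are the roots of its characteristic polynomial. With M = A (coefficients from the trace, the sum of principal 2x2 minors, and det A):
  p(λ) = det(λ I - M) = λ^3 - λ^2 - 23λ - 45.
No integer candidate from the rational root theorem (±divisors of 45) is a root, so the roots are irrational. The cubic discriminant is Δ = -24288 < 0, so there is one real root and a complex-conjugate pair. p(6) = -3 and p(7) = 88 have opposite signs, so a root lies in (6, 7); Newton's method refines it to λ ≈ 6.0407. Dividing out (λ - (6.0407)) leaves approximately λ^2 + 5.0407λ + 7.4495. For λ^2 + 5.0407λ + 7.4495 the discriminant is -4.3891. It is negative, so the remaining roots are the complex-conjugate pair λ ≈ -2.5204 ± 1.0475i. Their product equals the constant term, so |λ|^2 ≈ 7.4495 and |λ| ≈ 2.7294.
Thus the eigenvalues (to 4 decimals) are 6.0407 (modulus 6.0407); -2.5204 ± 1.0475i (modulus 2.7294). The spectral radius is the largest modulus: r(A) ≈ 6.0407. (Cross-check: r(A) ≤ ||A||_2 ≈ 7.6522; equality holds whenever A is normal, though it can also hold for some non-normal A.)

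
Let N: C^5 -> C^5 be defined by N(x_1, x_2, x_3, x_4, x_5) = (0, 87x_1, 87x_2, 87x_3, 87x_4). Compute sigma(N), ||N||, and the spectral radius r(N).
sigma(N) = {0}; ||N|| = 87; r(N) = 0. (N is nilpotent with N^5 = 0.)

On C^5, N is a strictly lower-triangular matrix with 87 on the subdiagonal and zeros elsewhere, so its characteristic polynomial is lambda^5 and every eigenvalue is 0: sigma(N) = {0}. For the operator norm, N e_i = 87e_{i+1} for i = 1, ..., 4 and N e_5 = 0, so the singular values of N are 87 (with multiplicity 4) and 0; hence ||N|| = 87. The spectral radius r(N) = max|lambda| = 0. Note ||N|| > r(N) — characteristic of non-normal nilpotent operators. Indeed N^5 = 0.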